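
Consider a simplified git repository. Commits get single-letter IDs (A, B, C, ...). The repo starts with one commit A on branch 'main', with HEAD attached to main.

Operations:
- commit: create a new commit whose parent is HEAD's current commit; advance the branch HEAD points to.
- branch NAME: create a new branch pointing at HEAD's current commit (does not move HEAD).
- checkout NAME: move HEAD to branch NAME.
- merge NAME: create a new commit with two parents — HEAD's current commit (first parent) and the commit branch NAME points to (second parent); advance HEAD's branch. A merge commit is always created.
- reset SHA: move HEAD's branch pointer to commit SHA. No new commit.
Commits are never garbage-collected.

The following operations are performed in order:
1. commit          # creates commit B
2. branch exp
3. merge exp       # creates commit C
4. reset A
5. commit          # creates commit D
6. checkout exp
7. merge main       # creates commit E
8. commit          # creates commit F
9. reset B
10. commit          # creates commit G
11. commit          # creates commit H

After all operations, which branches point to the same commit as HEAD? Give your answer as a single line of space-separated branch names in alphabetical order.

Answer: exp

Derivation:
After op 1 (commit): HEAD=main@B [main=B]
After op 2 (branch): HEAD=main@B [exp=B main=B]
After op 3 (merge): HEAD=main@C [exp=B main=C]
After op 4 (reset): HEAD=main@A [exp=B main=A]
After op 5 (commit): HEAD=main@D [exp=B main=D]
After op 6 (checkout): HEAD=exp@B [exp=B main=D]
After op 7 (merge): HEAD=exp@E [exp=E main=D]
After op 8 (commit): HEAD=exp@F [exp=F main=D]
After op 9 (reset): HEAD=exp@B [exp=B main=D]
After op 10 (commit): HEAD=exp@G [exp=G main=D]
After op 11 (commit): HEAD=exp@H [exp=H main=D]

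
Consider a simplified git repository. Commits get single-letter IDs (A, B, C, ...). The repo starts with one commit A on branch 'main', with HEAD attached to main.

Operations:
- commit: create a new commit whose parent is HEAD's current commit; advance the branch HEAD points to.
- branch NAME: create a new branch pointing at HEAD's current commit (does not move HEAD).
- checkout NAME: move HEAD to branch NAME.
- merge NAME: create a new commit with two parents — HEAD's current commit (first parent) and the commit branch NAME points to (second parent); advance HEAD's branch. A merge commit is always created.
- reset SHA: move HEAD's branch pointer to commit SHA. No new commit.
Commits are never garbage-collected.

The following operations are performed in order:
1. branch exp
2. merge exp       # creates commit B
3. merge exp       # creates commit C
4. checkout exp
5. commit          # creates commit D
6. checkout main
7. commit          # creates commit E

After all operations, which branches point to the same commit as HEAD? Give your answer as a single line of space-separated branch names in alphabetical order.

After op 1 (branch): HEAD=main@A [exp=A main=A]
After op 2 (merge): HEAD=main@B [exp=A main=B]
After op 3 (merge): HEAD=main@C [exp=A main=C]
After op 4 (checkout): HEAD=exp@A [exp=A main=C]
After op 5 (commit): HEAD=exp@D [exp=D main=C]
After op 6 (checkout): HEAD=main@C [exp=D main=C]
After op 7 (commit): HEAD=main@E [exp=D main=E]

Answer: main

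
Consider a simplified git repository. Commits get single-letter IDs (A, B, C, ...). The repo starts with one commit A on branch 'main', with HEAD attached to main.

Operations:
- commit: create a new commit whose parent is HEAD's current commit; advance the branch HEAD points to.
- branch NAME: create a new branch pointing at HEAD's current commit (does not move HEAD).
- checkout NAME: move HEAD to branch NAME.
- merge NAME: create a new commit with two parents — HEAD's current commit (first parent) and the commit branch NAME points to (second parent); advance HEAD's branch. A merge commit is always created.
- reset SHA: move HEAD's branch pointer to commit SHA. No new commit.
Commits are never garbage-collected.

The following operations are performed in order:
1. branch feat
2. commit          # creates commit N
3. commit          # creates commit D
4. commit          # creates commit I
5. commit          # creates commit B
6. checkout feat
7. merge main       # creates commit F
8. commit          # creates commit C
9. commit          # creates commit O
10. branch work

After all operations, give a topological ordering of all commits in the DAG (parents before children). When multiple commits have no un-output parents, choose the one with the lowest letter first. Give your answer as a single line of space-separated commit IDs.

After op 1 (branch): HEAD=main@A [feat=A main=A]
After op 2 (commit): HEAD=main@N [feat=A main=N]
After op 3 (commit): HEAD=main@D [feat=A main=D]
After op 4 (commit): HEAD=main@I [feat=A main=I]
After op 5 (commit): HEAD=main@B [feat=A main=B]
After op 6 (checkout): HEAD=feat@A [feat=A main=B]
After op 7 (merge): HEAD=feat@F [feat=F main=B]
After op 8 (commit): HEAD=feat@C [feat=C main=B]
After op 9 (commit): HEAD=feat@O [feat=O main=B]
After op 10 (branch): HEAD=feat@O [feat=O main=B work=O]
commit A: parents=[]
commit B: parents=['I']
commit C: parents=['F']
commit D: parents=['N']
commit F: parents=['A', 'B']
commit I: parents=['D']
commit N: parents=['A']
commit O: parents=['C']

Answer: A N D I B F C O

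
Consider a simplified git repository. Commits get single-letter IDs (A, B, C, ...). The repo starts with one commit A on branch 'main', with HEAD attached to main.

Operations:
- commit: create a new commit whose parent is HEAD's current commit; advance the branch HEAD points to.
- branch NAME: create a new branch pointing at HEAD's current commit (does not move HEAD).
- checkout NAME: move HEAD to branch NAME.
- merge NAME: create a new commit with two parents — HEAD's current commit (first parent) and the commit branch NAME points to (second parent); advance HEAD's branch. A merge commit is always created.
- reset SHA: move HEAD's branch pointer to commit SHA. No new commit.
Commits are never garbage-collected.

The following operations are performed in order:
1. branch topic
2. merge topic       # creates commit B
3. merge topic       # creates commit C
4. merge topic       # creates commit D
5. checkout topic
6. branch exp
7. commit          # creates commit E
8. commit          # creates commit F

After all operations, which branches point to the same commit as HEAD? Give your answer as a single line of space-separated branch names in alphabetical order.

Answer: topic

Derivation:
After op 1 (branch): HEAD=main@A [main=A topic=A]
After op 2 (merge): HEAD=main@B [main=B topic=A]
After op 3 (merge): HEAD=main@C [main=C topic=A]
After op 4 (merge): HEAD=main@D [main=D topic=A]
After op 5 (checkout): HEAD=topic@A [main=D topic=A]
After op 6 (branch): HEAD=topic@A [exp=A main=D topic=A]
After op 7 (commit): HEAD=topic@E [exp=A main=D topic=E]
After op 8 (commit): HEAD=topic@F [exp=A main=D topic=F]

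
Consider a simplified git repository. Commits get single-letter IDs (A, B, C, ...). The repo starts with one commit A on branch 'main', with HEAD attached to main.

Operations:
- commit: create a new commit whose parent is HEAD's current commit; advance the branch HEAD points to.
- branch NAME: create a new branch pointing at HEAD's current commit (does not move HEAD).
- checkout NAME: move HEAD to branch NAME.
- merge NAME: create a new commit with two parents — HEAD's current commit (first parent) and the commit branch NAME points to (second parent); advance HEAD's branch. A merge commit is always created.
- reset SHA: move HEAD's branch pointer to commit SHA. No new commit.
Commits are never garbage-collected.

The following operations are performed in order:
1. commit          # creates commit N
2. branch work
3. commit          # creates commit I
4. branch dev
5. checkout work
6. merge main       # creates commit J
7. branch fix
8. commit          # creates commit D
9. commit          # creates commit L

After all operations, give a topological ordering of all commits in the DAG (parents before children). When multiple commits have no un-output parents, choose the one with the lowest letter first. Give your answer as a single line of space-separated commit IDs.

After op 1 (commit): HEAD=main@N [main=N]
After op 2 (branch): HEAD=main@N [main=N work=N]
After op 3 (commit): HEAD=main@I [main=I work=N]
After op 4 (branch): HEAD=main@I [dev=I main=I work=N]
After op 5 (checkout): HEAD=work@N [dev=I main=I work=N]
After op 6 (merge): HEAD=work@J [dev=I main=I work=J]
After op 7 (branch): HEAD=work@J [dev=I fix=J main=I work=J]
After op 8 (commit): HEAD=work@D [dev=I fix=J main=I work=D]
After op 9 (commit): HEAD=work@L [dev=I fix=J main=I work=L]
commit A: parents=[]
commit D: parents=['J']
commit I: parents=['N']
commit J: parents=['N', 'I']
commit L: parents=['D']
commit N: parents=['A']

Answer: A N I J D L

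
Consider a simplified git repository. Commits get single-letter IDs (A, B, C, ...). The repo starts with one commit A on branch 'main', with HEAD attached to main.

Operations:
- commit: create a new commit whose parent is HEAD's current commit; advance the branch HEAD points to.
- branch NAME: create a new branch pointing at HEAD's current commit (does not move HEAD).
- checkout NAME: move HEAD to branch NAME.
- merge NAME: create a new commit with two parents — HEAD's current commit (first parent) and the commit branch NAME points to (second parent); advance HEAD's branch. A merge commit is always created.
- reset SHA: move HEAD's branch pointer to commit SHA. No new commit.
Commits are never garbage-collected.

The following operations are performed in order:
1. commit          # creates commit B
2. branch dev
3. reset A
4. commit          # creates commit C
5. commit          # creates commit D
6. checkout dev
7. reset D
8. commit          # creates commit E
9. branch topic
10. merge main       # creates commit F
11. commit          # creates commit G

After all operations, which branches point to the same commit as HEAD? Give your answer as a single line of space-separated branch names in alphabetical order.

After op 1 (commit): HEAD=main@B [main=B]
After op 2 (branch): HEAD=main@B [dev=B main=B]
After op 3 (reset): HEAD=main@A [dev=B main=A]
After op 4 (commit): HEAD=main@C [dev=B main=C]
After op 5 (commit): HEAD=main@D [dev=B main=D]
After op 6 (checkout): HEAD=dev@B [dev=B main=D]
After op 7 (reset): HEAD=dev@D [dev=D main=D]
After op 8 (commit): HEAD=dev@E [dev=E main=D]
After op 9 (branch): HEAD=dev@E [dev=E main=D topic=E]
After op 10 (merge): HEAD=dev@F [dev=F main=D topic=E]
After op 11 (commit): HEAD=dev@G [dev=G main=D topic=E]

Answer: dev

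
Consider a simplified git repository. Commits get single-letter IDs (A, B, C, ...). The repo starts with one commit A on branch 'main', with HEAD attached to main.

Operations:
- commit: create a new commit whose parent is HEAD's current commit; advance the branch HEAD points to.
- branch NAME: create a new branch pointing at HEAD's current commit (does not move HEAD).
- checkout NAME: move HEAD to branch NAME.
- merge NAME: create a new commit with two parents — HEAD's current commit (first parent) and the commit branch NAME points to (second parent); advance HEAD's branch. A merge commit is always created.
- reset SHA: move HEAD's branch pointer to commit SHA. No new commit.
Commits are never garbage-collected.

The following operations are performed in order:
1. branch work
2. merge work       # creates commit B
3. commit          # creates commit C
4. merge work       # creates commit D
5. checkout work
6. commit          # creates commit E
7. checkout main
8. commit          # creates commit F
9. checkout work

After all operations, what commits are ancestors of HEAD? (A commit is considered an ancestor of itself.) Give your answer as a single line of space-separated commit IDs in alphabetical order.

After op 1 (branch): HEAD=main@A [main=A work=A]
After op 2 (merge): HEAD=main@B [main=B work=A]
After op 3 (commit): HEAD=main@C [main=C work=A]
After op 4 (merge): HEAD=main@D [main=D work=A]
After op 5 (checkout): HEAD=work@A [main=D work=A]
After op 6 (commit): HEAD=work@E [main=D work=E]
After op 7 (checkout): HEAD=main@D [main=D work=E]
After op 8 (commit): HEAD=main@F [main=F work=E]
After op 9 (checkout): HEAD=work@E [main=F work=E]

Answer: A E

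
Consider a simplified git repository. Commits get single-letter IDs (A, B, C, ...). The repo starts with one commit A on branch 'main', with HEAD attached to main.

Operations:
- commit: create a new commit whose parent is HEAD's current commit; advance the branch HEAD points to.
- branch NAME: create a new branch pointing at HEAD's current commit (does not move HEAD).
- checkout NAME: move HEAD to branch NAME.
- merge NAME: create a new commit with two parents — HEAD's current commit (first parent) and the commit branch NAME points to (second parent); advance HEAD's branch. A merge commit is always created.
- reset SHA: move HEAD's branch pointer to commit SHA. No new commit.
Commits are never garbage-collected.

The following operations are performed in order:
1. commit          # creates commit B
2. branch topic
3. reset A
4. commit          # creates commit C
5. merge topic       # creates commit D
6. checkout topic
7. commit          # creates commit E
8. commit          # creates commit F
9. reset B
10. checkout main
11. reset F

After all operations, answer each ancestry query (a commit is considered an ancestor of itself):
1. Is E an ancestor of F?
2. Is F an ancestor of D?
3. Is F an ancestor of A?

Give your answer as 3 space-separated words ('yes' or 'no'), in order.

After op 1 (commit): HEAD=main@B [main=B]
After op 2 (branch): HEAD=main@B [main=B topic=B]
After op 3 (reset): HEAD=main@A [main=A topic=B]
After op 4 (commit): HEAD=main@C [main=C topic=B]
After op 5 (merge): HEAD=main@D [main=D topic=B]
After op 6 (checkout): HEAD=topic@B [main=D topic=B]
After op 7 (commit): HEAD=topic@E [main=D topic=E]
After op 8 (commit): HEAD=topic@F [main=D topic=F]
After op 9 (reset): HEAD=topic@B [main=D topic=B]
After op 10 (checkout): HEAD=main@D [main=D topic=B]
After op 11 (reset): HEAD=main@F [main=F topic=B]
ancestors(F) = {A,B,E,F}; E in? yes
ancestors(D) = {A,B,C,D}; F in? no
ancestors(A) = {A}; F in? no

Answer: yes no no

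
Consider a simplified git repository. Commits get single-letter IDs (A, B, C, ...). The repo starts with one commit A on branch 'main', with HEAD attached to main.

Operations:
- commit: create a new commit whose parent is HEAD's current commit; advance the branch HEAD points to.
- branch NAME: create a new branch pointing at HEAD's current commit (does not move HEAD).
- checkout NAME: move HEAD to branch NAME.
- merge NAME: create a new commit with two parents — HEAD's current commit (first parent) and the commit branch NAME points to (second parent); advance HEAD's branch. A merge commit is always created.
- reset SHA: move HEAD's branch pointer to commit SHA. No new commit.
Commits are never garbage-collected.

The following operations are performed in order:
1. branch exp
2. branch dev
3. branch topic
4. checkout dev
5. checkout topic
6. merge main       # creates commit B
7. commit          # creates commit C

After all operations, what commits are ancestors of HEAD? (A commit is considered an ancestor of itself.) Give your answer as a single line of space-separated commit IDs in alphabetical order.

Answer: A B C

Derivation:
After op 1 (branch): HEAD=main@A [exp=A main=A]
After op 2 (branch): HEAD=main@A [dev=A exp=A main=A]
After op 3 (branch): HEAD=main@A [dev=A exp=A main=A topic=A]
After op 4 (checkout): HEAD=dev@A [dev=A exp=A main=A topic=A]
After op 5 (checkout): HEAD=topic@A [dev=A exp=A main=A topic=A]
After op 6 (merge): HEAD=topic@B [dev=A exp=A main=A topic=B]
After op 7 (commit): HEAD=topic@C [dev=A exp=A main=A topic=C]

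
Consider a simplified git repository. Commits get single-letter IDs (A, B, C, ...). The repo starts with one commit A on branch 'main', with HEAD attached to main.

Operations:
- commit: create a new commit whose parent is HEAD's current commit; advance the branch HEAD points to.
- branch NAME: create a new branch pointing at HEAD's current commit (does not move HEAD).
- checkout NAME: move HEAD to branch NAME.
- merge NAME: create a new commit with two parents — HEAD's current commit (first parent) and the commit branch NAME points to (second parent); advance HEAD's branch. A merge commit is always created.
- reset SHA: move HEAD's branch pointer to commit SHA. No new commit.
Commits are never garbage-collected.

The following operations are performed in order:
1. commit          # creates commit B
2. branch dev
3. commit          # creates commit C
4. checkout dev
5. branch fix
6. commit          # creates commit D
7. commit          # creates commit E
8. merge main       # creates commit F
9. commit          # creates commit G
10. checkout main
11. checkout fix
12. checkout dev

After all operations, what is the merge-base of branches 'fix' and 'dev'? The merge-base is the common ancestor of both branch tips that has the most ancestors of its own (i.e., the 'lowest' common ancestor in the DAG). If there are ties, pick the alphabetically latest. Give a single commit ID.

After op 1 (commit): HEAD=main@B [main=B]
After op 2 (branch): HEAD=main@B [dev=B main=B]
After op 3 (commit): HEAD=main@C [dev=B main=C]
After op 4 (checkout): HEAD=dev@B [dev=B main=C]
After op 5 (branch): HEAD=dev@B [dev=B fix=B main=C]
After op 6 (commit): HEAD=dev@D [dev=D fix=B main=C]
After op 7 (commit): HEAD=dev@E [dev=E fix=B main=C]
After op 8 (merge): HEAD=dev@F [dev=F fix=B main=C]
After op 9 (commit): HEAD=dev@G [dev=G fix=B main=C]
After op 10 (checkout): HEAD=main@C [dev=G fix=B main=C]
After op 11 (checkout): HEAD=fix@B [dev=G fix=B main=C]
After op 12 (checkout): HEAD=dev@G [dev=G fix=B main=C]
ancestors(fix=B): ['A', 'B']
ancestors(dev=G): ['A', 'B', 'C', 'D', 'E', 'F', 'G']
common: ['A', 'B']

Answer: B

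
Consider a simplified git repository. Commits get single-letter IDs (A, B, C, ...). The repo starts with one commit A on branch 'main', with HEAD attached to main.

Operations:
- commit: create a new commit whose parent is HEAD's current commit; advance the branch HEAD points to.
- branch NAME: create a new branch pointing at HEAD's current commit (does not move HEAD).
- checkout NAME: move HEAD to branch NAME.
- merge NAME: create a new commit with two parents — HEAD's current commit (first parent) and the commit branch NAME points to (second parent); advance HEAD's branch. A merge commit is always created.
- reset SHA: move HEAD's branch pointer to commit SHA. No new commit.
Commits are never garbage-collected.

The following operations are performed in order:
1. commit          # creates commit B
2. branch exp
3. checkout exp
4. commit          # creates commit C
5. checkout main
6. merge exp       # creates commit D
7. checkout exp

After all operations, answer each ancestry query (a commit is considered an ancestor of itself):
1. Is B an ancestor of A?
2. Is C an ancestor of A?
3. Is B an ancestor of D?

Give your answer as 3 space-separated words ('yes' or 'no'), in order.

After op 1 (commit): HEAD=main@B [main=B]
After op 2 (branch): HEAD=main@B [exp=B main=B]
After op 3 (checkout): HEAD=exp@B [exp=B main=B]
After op 4 (commit): HEAD=exp@C [exp=C main=B]
After op 5 (checkout): HEAD=main@B [exp=C main=B]
After op 6 (merge): HEAD=main@D [exp=C main=D]
After op 7 (checkout): HEAD=exp@C [exp=C main=D]
ancestors(A) = {A}; B in? no
ancestors(A) = {A}; C in? no
ancestors(D) = {A,B,C,D}; B in? yes

Answer: no no yes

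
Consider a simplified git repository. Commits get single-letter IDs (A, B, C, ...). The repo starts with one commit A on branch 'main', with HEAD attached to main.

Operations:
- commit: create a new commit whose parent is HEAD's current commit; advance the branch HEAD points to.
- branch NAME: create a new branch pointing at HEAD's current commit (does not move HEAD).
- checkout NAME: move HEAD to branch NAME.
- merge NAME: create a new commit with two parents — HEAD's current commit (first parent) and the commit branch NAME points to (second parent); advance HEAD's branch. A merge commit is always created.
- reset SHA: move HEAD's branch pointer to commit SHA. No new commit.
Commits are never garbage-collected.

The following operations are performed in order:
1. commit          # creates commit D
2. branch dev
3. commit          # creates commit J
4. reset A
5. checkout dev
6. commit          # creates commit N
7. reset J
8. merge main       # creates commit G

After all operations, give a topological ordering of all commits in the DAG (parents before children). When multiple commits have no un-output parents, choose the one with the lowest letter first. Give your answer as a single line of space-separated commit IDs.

After op 1 (commit): HEAD=main@D [main=D]
After op 2 (branch): HEAD=main@D [dev=D main=D]
After op 3 (commit): HEAD=main@J [dev=D main=J]
After op 4 (reset): HEAD=main@A [dev=D main=A]
After op 5 (checkout): HEAD=dev@D [dev=D main=A]
After op 6 (commit): HEAD=dev@N [dev=N main=A]
After op 7 (reset): HEAD=dev@J [dev=J main=A]
After op 8 (merge): HEAD=dev@G [dev=G main=A]
commit A: parents=[]
commit D: parents=['A']
commit G: parents=['J', 'A']
commit J: parents=['D']
commit N: parents=['D']

Answer: A D J G N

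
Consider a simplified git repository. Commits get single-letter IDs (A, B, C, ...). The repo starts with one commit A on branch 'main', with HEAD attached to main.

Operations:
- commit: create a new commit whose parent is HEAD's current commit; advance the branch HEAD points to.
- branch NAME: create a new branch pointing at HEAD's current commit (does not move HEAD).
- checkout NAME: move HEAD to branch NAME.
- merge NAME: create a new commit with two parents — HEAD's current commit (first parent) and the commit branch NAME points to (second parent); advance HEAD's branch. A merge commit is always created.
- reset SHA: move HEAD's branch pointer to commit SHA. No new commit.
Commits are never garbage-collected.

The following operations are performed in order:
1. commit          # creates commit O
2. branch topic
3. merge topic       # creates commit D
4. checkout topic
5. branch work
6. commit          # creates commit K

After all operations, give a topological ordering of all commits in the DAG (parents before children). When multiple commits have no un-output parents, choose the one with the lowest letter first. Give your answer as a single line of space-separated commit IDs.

Answer: A O D K

Derivation:
After op 1 (commit): HEAD=main@O [main=O]
After op 2 (branch): HEAD=main@O [main=O topic=O]
After op 3 (merge): HEAD=main@D [main=D topic=O]
After op 4 (checkout): HEAD=topic@O [main=D topic=O]
After op 5 (branch): HEAD=topic@O [main=D topic=O work=O]
After op 6 (commit): HEAD=topic@K [main=D topic=K work=O]
commit A: parents=[]
commit D: parents=['O', 'O']
commit K: parents=['O']
commit O: parents=['A']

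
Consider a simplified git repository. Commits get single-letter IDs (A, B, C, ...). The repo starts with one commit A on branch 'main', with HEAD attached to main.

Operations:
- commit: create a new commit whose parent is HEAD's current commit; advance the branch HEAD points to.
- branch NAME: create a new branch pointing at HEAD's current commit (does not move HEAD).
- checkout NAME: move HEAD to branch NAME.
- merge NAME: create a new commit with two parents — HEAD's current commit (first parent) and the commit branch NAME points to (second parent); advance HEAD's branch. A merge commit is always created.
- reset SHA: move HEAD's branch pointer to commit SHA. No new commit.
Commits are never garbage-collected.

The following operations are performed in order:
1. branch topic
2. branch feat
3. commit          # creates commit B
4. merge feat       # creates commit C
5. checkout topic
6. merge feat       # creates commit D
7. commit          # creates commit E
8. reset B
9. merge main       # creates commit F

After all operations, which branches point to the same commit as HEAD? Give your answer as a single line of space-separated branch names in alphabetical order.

Answer: topic

Derivation:
After op 1 (branch): HEAD=main@A [main=A topic=A]
After op 2 (branch): HEAD=main@A [feat=A main=A topic=A]
After op 3 (commit): HEAD=main@B [feat=A main=B topic=A]
After op 4 (merge): HEAD=main@C [feat=A main=C topic=A]
After op 5 (checkout): HEAD=topic@A [feat=A main=C topic=A]
After op 6 (merge): HEAD=topic@D [feat=A main=C topic=D]
After op 7 (commit): HEAD=topic@E [feat=A main=C topic=E]
After op 8 (reset): HEAD=topic@B [feat=A main=C topic=B]
After op 9 (merge): HEAD=topic@F [feat=A main=C topic=F]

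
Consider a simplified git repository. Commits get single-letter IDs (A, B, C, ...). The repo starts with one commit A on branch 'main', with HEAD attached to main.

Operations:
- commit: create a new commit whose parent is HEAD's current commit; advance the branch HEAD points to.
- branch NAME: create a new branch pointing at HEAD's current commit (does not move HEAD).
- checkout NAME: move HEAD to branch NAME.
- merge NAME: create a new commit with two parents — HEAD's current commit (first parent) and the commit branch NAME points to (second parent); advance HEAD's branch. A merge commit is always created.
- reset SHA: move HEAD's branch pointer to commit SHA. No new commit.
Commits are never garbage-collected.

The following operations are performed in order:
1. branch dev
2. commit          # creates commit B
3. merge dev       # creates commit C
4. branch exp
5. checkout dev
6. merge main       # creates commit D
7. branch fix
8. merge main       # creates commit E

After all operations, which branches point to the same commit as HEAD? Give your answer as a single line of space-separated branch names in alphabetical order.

Answer: dev

Derivation:
After op 1 (branch): HEAD=main@A [dev=A main=A]
After op 2 (commit): HEAD=main@B [dev=A main=B]
After op 3 (merge): HEAD=main@C [dev=A main=C]
After op 4 (branch): HEAD=main@C [dev=A exp=C main=C]
After op 5 (checkout): HEAD=dev@A [dev=A exp=C main=C]
After op 6 (merge): HEAD=dev@D [dev=D exp=C main=C]
After op 7 (branch): HEAD=dev@D [dev=D exp=C fix=D main=C]
After op 8 (merge): HEAD=dev@E [dev=E exp=C fix=D main=C]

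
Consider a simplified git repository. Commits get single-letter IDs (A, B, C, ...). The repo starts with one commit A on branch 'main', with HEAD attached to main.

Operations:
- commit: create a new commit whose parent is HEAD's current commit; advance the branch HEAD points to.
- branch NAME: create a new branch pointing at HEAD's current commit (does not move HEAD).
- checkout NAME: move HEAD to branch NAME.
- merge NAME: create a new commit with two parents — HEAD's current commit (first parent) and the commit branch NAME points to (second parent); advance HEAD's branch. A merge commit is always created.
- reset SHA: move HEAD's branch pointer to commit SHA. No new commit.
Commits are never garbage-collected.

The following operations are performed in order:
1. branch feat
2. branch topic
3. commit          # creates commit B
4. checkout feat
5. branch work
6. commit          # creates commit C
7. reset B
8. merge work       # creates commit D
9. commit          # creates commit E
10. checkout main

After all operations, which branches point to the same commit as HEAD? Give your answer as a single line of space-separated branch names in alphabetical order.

After op 1 (branch): HEAD=main@A [feat=A main=A]
After op 2 (branch): HEAD=main@A [feat=A main=A topic=A]
After op 3 (commit): HEAD=main@B [feat=A main=B topic=A]
After op 4 (checkout): HEAD=feat@A [feat=A main=B topic=A]
After op 5 (branch): HEAD=feat@A [feat=A main=B topic=A work=A]
After op 6 (commit): HEAD=feat@C [feat=C main=B topic=A work=A]
After op 7 (reset): HEAD=feat@B [feat=B main=B topic=A work=A]
After op 8 (merge): HEAD=feat@D [feat=D main=B topic=A work=A]
After op 9 (commit): HEAD=feat@E [feat=E main=B topic=A work=A]
After op 10 (checkout): HEAD=main@B [feat=E main=B topic=A work=A]

Answer: main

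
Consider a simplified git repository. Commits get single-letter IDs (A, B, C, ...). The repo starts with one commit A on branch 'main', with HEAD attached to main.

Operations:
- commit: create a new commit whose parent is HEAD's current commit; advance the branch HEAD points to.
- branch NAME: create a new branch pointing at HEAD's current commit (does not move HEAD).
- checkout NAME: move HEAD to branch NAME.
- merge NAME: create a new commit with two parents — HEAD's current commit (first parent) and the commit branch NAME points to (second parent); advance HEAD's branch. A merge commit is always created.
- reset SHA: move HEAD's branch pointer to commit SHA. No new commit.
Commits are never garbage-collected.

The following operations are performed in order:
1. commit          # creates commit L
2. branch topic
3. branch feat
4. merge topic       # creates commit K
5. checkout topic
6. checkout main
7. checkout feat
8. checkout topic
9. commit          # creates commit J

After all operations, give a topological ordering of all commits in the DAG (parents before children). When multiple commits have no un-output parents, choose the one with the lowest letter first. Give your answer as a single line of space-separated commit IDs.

Answer: A L J K

Derivation:
After op 1 (commit): HEAD=main@L [main=L]
After op 2 (branch): HEAD=main@L [main=L topic=L]
After op 3 (branch): HEAD=main@L [feat=L main=L topic=L]
After op 4 (merge): HEAD=main@K [feat=L main=K topic=L]
After op 5 (checkout): HEAD=topic@L [feat=L main=K topic=L]
After op 6 (checkout): HEAD=main@K [feat=L main=K topic=L]
After op 7 (checkout): HEAD=feat@L [feat=L main=K topic=L]
After op 8 (checkout): HEAD=topic@L [feat=L main=K topic=L]
After op 9 (commit): HEAD=topic@J [feat=L main=K topic=J]
commit A: parents=[]
commit J: parents=['L']
commit K: parents=['L', 'L']
commit L: parents=['A']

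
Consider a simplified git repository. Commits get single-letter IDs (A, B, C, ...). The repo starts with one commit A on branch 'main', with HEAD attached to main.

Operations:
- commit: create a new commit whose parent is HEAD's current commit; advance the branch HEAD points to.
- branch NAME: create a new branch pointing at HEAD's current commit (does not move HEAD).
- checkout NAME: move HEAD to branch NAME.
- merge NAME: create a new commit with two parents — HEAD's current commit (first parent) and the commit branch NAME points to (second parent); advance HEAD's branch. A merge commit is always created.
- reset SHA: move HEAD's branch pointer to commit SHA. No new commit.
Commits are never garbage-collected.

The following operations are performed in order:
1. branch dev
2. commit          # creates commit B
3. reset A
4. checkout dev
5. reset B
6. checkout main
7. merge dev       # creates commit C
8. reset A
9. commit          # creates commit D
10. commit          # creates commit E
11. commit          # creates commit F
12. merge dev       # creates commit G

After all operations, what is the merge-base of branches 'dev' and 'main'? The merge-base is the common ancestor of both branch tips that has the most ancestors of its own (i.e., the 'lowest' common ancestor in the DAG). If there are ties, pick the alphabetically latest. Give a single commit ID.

After op 1 (branch): HEAD=main@A [dev=A main=A]
After op 2 (commit): HEAD=main@B [dev=A main=B]
After op 3 (reset): HEAD=main@A [dev=A main=A]
After op 4 (checkout): HEAD=dev@A [dev=A main=A]
After op 5 (reset): HEAD=dev@B [dev=B main=A]
After op 6 (checkout): HEAD=main@A [dev=B main=A]
After op 7 (merge): HEAD=main@C [dev=B main=C]
After op 8 (reset): HEAD=main@A [dev=B main=A]
After op 9 (commit): HEAD=main@D [dev=B main=D]
After op 10 (commit): HEAD=main@E [dev=B main=E]
After op 11 (commit): HEAD=main@F [dev=B main=F]
After op 12 (merge): HEAD=main@G [dev=B main=G]
ancestors(dev=B): ['A', 'B']
ancestors(main=G): ['A', 'B', 'D', 'E', 'F', 'G']
common: ['A', 'B']

Answer: B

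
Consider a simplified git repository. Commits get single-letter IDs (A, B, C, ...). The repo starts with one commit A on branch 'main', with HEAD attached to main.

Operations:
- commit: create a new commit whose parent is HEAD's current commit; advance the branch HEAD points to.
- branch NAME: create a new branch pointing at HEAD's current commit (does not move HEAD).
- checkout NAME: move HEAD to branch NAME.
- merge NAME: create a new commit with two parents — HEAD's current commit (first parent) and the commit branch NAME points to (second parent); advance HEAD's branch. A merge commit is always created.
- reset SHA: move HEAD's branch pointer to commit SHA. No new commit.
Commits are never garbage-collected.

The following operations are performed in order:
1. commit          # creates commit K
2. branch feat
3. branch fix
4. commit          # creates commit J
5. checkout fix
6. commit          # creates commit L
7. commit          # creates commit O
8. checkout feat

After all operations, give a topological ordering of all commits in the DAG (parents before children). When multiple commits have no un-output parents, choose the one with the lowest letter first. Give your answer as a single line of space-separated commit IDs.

Answer: A K J L O

Derivation:
After op 1 (commit): HEAD=main@K [main=K]
After op 2 (branch): HEAD=main@K [feat=K main=K]
After op 3 (branch): HEAD=main@K [feat=K fix=K main=K]
After op 4 (commit): HEAD=main@J [feat=K fix=K main=J]
After op 5 (checkout): HEAD=fix@K [feat=K fix=K main=J]
After op 6 (commit): HEAD=fix@L [feat=K fix=L main=J]
After op 7 (commit): HEAD=fix@O [feat=K fix=O main=J]
After op 8 (checkout): HEAD=feat@K [feat=K fix=O main=J]
commit A: parents=[]
commit J: parents=['K']
commit K: parents=['A']
commit L: parents=['K']
commit O: parents=['L']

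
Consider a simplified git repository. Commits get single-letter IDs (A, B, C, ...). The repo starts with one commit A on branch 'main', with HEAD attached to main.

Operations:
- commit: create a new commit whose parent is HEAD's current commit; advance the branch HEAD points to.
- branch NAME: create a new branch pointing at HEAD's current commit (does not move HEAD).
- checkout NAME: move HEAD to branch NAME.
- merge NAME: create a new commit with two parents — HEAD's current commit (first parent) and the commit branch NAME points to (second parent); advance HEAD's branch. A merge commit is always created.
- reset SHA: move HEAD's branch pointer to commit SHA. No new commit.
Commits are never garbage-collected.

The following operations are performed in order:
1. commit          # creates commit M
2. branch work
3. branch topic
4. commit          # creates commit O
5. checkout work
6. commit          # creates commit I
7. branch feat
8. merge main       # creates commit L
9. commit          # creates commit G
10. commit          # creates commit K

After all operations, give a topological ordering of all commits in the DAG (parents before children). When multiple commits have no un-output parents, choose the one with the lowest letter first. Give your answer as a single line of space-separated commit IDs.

Answer: A M I O L G K

Derivation:
After op 1 (commit): HEAD=main@M [main=M]
After op 2 (branch): HEAD=main@M [main=M work=M]
After op 3 (branch): HEAD=main@M [main=M topic=M work=M]
After op 4 (commit): HEAD=main@O [main=O topic=M work=M]
After op 5 (checkout): HEAD=work@M [main=O topic=M work=M]
After op 6 (commit): HEAD=work@I [main=O topic=M work=I]
After op 7 (branch): HEAD=work@I [feat=I main=O topic=M work=I]
After op 8 (merge): HEAD=work@L [feat=I main=O topic=M work=L]
After op 9 (commit): HEAD=work@G [feat=I main=O topic=M work=G]
After op 10 (commit): HEAD=work@K [feat=I main=O topic=M work=K]
commit A: parents=[]
commit G: parents=['L']
commit I: parents=['M']
commit K: parents=['G']
commit L: parents=['I', 'O']
commit M: parents=['A']
commit O: parents=['M']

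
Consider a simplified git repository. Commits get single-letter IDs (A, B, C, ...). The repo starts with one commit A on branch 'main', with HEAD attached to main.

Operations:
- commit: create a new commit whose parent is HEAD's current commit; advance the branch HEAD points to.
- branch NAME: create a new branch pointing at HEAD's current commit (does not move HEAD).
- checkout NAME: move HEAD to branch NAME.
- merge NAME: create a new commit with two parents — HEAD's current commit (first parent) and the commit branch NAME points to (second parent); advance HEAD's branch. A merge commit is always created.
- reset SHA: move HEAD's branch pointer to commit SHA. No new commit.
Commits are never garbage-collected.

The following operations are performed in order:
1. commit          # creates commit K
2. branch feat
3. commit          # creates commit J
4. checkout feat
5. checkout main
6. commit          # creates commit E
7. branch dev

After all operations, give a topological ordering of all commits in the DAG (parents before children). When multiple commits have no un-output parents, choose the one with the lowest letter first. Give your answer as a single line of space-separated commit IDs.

Answer: A K J E

Derivation:
After op 1 (commit): HEAD=main@K [main=K]
After op 2 (branch): HEAD=main@K [feat=K main=K]
After op 3 (commit): HEAD=main@J [feat=K main=J]
After op 4 (checkout): HEAD=feat@K [feat=K main=J]
After op 5 (checkout): HEAD=main@J [feat=K main=J]
After op 6 (commit): HEAD=main@E [feat=K main=E]
After op 7 (branch): HEAD=main@E [dev=E feat=K main=E]
commit A: parents=[]
commit E: parents=['J']
commit J: parents=['K']
commit K: parents=['A']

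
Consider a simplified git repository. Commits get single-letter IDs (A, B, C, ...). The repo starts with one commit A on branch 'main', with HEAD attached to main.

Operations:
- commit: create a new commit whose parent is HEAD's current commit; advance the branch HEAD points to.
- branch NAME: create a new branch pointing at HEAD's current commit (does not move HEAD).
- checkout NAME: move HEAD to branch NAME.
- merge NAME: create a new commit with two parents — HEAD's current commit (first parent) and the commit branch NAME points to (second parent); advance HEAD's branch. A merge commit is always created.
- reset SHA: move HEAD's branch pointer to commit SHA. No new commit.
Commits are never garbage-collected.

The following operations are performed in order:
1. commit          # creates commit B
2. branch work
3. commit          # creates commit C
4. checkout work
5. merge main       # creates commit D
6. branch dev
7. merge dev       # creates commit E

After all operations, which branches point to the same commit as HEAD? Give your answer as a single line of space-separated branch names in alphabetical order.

Answer: work

Derivation:
After op 1 (commit): HEAD=main@B [main=B]
After op 2 (branch): HEAD=main@B [main=B work=B]
After op 3 (commit): HEAD=main@C [main=C work=B]
After op 4 (checkout): HEAD=work@B [main=C work=B]
After op 5 (merge): HEAD=work@D [main=C work=D]
After op 6 (branch): HEAD=work@D [dev=D main=C work=D]
After op 7 (merge): HEAD=work@E [dev=D main=C work=E]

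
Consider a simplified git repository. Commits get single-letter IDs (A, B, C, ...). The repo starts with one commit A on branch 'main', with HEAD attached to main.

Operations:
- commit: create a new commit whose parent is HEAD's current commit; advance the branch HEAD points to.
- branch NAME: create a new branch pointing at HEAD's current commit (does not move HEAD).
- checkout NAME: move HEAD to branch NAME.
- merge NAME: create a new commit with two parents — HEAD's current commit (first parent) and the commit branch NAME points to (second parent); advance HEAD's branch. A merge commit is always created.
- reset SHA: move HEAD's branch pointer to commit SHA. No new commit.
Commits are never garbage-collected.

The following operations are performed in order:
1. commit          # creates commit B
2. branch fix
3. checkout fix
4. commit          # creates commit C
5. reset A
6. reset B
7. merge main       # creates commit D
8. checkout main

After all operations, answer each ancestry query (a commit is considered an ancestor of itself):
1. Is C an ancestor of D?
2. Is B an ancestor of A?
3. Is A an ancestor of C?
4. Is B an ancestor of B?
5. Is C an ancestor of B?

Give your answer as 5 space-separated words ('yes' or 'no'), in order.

After op 1 (commit): HEAD=main@B [main=B]
After op 2 (branch): HEAD=main@B [fix=B main=B]
After op 3 (checkout): HEAD=fix@B [fix=B main=B]
After op 4 (commit): HEAD=fix@C [fix=C main=B]
After op 5 (reset): HEAD=fix@A [fix=A main=B]
After op 6 (reset): HEAD=fix@B [fix=B main=B]
After op 7 (merge): HEAD=fix@D [fix=D main=B]
After op 8 (checkout): HEAD=main@B [fix=D main=B]
ancestors(D) = {A,B,D}; C in? no
ancestors(A) = {A}; B in? no
ancestors(C) = {A,B,C}; A in? yes
ancestors(B) = {A,B}; B in? yes
ancestors(B) = {A,B}; C in? no

Answer: no no yes yes no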